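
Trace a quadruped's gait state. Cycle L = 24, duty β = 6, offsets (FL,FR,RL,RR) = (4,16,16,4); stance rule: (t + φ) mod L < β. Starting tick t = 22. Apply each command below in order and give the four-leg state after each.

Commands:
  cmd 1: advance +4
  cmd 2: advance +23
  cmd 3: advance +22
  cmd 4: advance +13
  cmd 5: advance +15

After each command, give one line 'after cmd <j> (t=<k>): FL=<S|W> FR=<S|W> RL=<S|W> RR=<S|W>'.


start t=22: FL=S FR=W RL=W RR=S
cmd 1: advance +4 → t=26, phase=(6,18,18,6) → FL=W FR=W RL=W RR=W
cmd 2: advance +23 → t=49, phase=(5,17,17,5) → FL=S FR=W RL=W RR=S
cmd 3: advance +22 → t=71, phase=(3,15,15,3) → FL=S FR=W RL=W RR=S
cmd 4: advance +13 → t=84, phase=(16,4,4,16) → FL=W FR=S RL=S RR=W
cmd 5: advance +15 → t=99, phase=(7,19,19,7) → FL=W FR=W RL=W RR=W

after cmd 1 (t=26): FL=W FR=W RL=W RR=W
after cmd 2 (t=49): FL=S FR=W RL=W RR=S
after cmd 3 (t=71): FL=S FR=W RL=W RR=S
after cmd 4 (t=84): FL=W FR=S RL=S RR=W
after cmd 5 (t=99): FL=W FR=W RL=W RR=W


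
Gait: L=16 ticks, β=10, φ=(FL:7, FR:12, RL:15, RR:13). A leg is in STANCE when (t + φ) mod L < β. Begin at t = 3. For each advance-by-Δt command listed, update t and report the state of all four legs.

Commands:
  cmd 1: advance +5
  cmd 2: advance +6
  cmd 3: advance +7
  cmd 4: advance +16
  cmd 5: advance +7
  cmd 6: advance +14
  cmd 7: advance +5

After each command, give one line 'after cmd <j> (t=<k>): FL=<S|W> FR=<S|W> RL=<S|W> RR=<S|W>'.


after cmd 1 (t=8): FL=W FR=S RL=S RR=S
after cmd 2 (t=14): FL=S FR=W RL=W RR=W
after cmd 3 (t=21): FL=W FR=S RL=S RR=S
after cmd 4 (t=37): FL=W FR=S RL=S RR=S
after cmd 5 (t=44): FL=S FR=S RL=W RR=S
after cmd 6 (t=58): FL=S FR=S RL=S RR=S
after cmd 7 (t=63): FL=S FR=W RL=W RR=W

start t=3: FL=W FR=W RL=S RR=S
cmd 1: advance +5 → t=8, phase=(15,4,7,5) → FL=W FR=S RL=S RR=S
cmd 2: advance +6 → t=14, phase=(5,10,13,11) → FL=S FR=W RL=W RR=W
cmd 3: advance +7 → t=21, phase=(12,1,4,2) → FL=W FR=S RL=S RR=S
cmd 4: advance +16 → t=37, phase=(12,1,4,2) → FL=W FR=S RL=S RR=S
cmd 5: advance +7 → t=44, phase=(3,8,11,9) → FL=S FR=S RL=W RR=S
cmd 6: advance +14 → t=58, phase=(1,6,9,7) → FL=S FR=S RL=S RR=S
cmd 7: advance +5 → t=63, phase=(6,11,14,12) → FL=S FR=W RL=W RR=W


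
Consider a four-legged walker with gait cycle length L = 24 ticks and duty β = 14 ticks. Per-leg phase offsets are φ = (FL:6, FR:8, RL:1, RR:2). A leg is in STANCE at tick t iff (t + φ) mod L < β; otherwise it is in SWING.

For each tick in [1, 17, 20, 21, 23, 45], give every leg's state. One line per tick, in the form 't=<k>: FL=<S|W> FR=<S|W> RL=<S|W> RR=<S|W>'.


t=1: FL=S FR=S RL=S RR=S
t=17: FL=W FR=S RL=W RR=W
t=20: FL=S FR=S RL=W RR=W
t=21: FL=S FR=S RL=W RR=W
t=23: FL=S FR=S RL=S RR=S
t=45: FL=S FR=S RL=W RR=W

t=1: phase=(7,9,2,3) vs β=14 → FL=S FR=S RL=S RR=S
t=17: phase=(23,1,18,19) vs β=14 → FL=W FR=S RL=W RR=W
t=20: phase=(2,4,21,22) vs β=14 → FL=S FR=S RL=W RR=W
t=21: phase=(3,5,22,23) vs β=14 → FL=S FR=S RL=W RR=W
t=23: phase=(5,7,0,1) vs β=14 → FL=S FR=S RL=S RR=S
t=45: phase=(3,5,22,23) vs β=14 → FL=S FR=S RL=W RR=W


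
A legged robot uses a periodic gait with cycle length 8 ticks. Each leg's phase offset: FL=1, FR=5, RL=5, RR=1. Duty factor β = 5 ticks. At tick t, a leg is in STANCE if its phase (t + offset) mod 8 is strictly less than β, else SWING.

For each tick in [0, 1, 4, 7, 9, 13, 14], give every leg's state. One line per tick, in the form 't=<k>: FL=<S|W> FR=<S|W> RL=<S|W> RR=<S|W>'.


t=0: FL=S FR=W RL=W RR=S
t=1: FL=S FR=W RL=W RR=S
t=4: FL=W FR=S RL=S RR=W
t=7: FL=S FR=S RL=S RR=S
t=9: FL=S FR=W RL=W RR=S
t=13: FL=W FR=S RL=S RR=W
t=14: FL=W FR=S RL=S RR=W

t=0: phase=(1,5,5,1) vs β=5 → FL=S FR=W RL=W RR=S
t=1: phase=(2,6,6,2) vs β=5 → FL=S FR=W RL=W RR=S
t=4: phase=(5,1,1,5) vs β=5 → FL=W FR=S RL=S RR=W
t=7: phase=(0,4,4,0) vs β=5 → FL=S FR=S RL=S RR=S
t=9: phase=(2,6,6,2) vs β=5 → FL=S FR=W RL=W RR=S
t=13: phase=(6,2,2,6) vs β=5 → FL=W FR=S RL=S RR=W
t=14: phase=(7,3,3,7) vs β=5 → FL=W FR=S RL=S RR=W


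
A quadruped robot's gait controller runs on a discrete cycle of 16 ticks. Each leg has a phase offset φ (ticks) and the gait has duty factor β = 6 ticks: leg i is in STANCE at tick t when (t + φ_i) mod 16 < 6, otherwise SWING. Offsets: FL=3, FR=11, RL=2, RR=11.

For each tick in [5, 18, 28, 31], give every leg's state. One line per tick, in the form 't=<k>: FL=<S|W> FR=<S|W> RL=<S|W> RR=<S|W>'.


t=5: FL=W FR=S RL=W RR=S
t=18: FL=S FR=W RL=S RR=W
t=28: FL=W FR=W RL=W RR=W
t=31: FL=S FR=W RL=S RR=W

t=5: phase=(8,0,7,0) vs β=6 → FL=W FR=S RL=W RR=S
t=18: phase=(5,13,4,13) vs β=6 → FL=S FR=W RL=S RR=W
t=28: phase=(15,7,14,7) vs β=6 → FL=W FR=W RL=W RR=W
t=31: phase=(2,10,1,10) vs β=6 → FL=S FR=W RL=S RR=W


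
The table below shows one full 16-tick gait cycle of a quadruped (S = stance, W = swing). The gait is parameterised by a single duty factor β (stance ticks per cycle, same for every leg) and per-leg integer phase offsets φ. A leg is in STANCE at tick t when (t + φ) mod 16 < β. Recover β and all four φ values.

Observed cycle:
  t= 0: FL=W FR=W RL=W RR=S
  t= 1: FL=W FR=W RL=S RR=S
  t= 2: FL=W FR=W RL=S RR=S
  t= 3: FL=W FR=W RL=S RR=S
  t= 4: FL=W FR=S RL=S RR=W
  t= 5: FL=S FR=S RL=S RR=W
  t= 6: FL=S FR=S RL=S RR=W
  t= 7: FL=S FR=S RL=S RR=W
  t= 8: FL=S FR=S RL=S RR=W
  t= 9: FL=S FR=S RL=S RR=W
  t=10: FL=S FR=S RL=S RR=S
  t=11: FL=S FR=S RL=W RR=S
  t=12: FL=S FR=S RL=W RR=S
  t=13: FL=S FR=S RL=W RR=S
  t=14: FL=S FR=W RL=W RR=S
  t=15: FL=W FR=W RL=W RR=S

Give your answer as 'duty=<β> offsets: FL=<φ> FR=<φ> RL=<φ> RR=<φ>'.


duty β = stance ticks per leg = 10
FL: stance ticks = 10; W→S at t=5 → φ=11
FR: stance ticks = 10; W→S at t=4 → φ=12
RL: stance ticks = 10; W→S at t=1 → φ=15
RR: stance ticks = 10; W→S at t=10 → φ=6

duty=10 offsets: FL=11 FR=12 RL=15 RR=6


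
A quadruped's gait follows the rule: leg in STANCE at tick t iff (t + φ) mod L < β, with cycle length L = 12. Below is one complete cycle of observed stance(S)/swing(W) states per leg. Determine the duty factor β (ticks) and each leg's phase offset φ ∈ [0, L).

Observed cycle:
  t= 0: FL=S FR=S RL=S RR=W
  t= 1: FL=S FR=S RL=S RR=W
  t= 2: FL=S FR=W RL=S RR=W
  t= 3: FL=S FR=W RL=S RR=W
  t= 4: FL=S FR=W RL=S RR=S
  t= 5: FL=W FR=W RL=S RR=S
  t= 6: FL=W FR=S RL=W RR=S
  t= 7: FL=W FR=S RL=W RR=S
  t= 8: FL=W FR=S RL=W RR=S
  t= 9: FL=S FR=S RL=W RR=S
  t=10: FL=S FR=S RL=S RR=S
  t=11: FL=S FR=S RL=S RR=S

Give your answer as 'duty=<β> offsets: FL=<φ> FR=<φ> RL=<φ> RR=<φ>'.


duty β = stance ticks per leg = 8
FL: stance ticks = 8; W→S at t=9 → φ=3
FR: stance ticks = 8; W→S at t=6 → φ=6
RL: stance ticks = 8; W→S at t=10 → φ=2
RR: stance ticks = 8; W→S at t=4 → φ=8

duty=8 offsets: FL=3 FR=6 RL=2 RR=8


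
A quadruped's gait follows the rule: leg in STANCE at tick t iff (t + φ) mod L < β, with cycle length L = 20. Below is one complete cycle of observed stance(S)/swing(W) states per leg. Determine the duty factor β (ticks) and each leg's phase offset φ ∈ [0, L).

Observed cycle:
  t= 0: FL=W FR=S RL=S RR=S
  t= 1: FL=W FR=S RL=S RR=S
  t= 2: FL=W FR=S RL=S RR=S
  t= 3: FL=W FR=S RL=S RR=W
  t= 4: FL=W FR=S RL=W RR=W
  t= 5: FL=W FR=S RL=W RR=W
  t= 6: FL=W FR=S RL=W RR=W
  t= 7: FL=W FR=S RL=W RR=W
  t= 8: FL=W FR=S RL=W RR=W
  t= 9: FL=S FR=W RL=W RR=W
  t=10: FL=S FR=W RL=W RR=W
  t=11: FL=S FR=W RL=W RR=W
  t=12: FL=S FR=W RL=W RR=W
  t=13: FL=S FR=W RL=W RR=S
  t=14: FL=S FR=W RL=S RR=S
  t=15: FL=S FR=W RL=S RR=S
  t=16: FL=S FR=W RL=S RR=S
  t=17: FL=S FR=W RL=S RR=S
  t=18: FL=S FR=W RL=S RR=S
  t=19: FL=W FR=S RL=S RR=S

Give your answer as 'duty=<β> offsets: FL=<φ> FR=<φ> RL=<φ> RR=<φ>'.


duty β = stance ticks per leg = 10
FL: stance ticks = 10; W→S at t=9 → φ=11
FR: stance ticks = 10; W→S at t=19 → φ=1
RL: stance ticks = 10; W→S at t=14 → φ=6
RR: stance ticks = 10; W→S at t=13 → φ=7

duty=10 offsets: FL=11 FR=1 RL=6 RR=7


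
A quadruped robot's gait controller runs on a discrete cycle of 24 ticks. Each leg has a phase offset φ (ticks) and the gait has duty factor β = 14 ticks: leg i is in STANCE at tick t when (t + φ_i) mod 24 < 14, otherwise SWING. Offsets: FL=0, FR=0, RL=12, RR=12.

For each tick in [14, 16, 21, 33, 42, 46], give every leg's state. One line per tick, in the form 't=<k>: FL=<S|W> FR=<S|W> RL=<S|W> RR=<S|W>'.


t=14: phase=(14,14,2,2) vs β=14 → FL=W FR=W RL=S RR=S
t=16: phase=(16,16,4,4) vs β=14 → FL=W FR=W RL=S RR=S
t=21: phase=(21,21,9,9) vs β=14 → FL=W FR=W RL=S RR=S
t=33: phase=(9,9,21,21) vs β=14 → FL=S FR=S RL=W RR=W
t=42: phase=(18,18,6,6) vs β=14 → FL=W FR=W RL=S RR=S
t=46: phase=(22,22,10,10) vs β=14 → FL=W FR=W RL=S RR=S

t=14: FL=W FR=W RL=S RR=S
t=16: FL=W FR=W RL=S RR=S
t=21: FL=W FR=W RL=S RR=S
t=33: FL=S FR=S RL=W RR=W
t=42: FL=W FR=W RL=S RR=S
t=46: FL=W FR=W RL=S RR=S


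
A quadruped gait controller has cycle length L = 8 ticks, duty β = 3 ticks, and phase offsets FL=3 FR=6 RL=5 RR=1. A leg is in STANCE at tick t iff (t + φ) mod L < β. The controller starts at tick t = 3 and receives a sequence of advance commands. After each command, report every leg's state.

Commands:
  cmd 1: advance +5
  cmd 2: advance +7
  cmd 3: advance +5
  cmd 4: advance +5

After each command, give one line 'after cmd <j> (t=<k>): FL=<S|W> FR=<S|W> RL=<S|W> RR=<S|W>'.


after cmd 1 (t=8): FL=W FR=W RL=W RR=S
after cmd 2 (t=15): FL=S FR=W RL=W RR=S
after cmd 3 (t=20): FL=W FR=S RL=S RR=W
after cmd 4 (t=25): FL=W FR=W RL=W RR=S

start t=3: FL=W FR=S RL=S RR=W
cmd 1: advance +5 → t=8, phase=(3,6,5,1) → FL=W FR=W RL=W RR=S
cmd 2: advance +7 → t=15, phase=(2,5,4,0) → FL=S FR=W RL=W RR=S
cmd 3: advance +5 → t=20, phase=(7,2,1,5) → FL=W FR=S RL=S RR=W
cmd 4: advance +5 → t=25, phase=(4,7,6,2) → FL=W FR=W RL=W RR=S


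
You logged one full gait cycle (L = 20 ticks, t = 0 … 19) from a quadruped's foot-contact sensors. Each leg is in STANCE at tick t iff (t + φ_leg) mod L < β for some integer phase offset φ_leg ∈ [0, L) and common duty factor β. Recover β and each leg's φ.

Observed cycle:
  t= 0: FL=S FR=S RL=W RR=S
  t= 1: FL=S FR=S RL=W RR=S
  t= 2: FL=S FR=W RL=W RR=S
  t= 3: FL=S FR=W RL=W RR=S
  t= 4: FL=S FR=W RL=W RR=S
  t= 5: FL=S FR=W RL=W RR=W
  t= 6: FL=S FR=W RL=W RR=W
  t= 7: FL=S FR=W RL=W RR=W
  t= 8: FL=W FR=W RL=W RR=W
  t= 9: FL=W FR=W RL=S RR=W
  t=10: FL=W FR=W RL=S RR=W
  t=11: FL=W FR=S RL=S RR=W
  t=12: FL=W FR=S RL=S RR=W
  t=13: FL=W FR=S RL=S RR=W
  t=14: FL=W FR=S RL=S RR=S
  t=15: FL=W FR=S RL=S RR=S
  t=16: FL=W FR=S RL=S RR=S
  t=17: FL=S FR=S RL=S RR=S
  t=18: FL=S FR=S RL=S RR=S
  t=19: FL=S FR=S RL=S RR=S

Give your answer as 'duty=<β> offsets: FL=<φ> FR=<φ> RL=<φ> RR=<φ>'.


duty=11 offsets: FL=3 FR=9 RL=11 RR=6

duty β = stance ticks per leg = 11
FL: stance ticks = 11; W→S at t=17 → φ=3
FR: stance ticks = 11; W→S at t=11 → φ=9
RL: stance ticks = 11; W→S at t=9 → φ=11
RR: stance ticks = 11; W→S at t=14 → φ=6


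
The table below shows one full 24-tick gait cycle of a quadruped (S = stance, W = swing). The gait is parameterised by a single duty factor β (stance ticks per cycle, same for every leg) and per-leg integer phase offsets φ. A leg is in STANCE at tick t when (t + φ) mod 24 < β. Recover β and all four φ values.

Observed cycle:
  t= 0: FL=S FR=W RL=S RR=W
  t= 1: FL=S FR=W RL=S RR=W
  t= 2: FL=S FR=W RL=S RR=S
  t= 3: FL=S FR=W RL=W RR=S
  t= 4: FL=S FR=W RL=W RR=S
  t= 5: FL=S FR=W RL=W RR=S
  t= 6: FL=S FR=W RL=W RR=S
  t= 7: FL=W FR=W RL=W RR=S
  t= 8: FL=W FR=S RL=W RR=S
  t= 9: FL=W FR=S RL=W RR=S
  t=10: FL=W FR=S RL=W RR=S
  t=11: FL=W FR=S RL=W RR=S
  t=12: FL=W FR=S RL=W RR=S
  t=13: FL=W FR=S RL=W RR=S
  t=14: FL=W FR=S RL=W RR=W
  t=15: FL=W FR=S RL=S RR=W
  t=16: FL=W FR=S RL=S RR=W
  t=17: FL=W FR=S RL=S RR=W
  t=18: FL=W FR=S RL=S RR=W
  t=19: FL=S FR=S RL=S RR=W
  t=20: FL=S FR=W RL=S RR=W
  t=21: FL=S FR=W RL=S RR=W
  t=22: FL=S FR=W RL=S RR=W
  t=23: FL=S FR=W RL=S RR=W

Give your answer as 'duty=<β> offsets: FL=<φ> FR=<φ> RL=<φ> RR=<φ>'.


duty=12 offsets: FL=5 FR=16 RL=9 RR=22

duty β = stance ticks per leg = 12
FL: stance ticks = 12; W→S at t=19 → φ=5
FR: stance ticks = 12; W→S at t=8 → φ=16
RL: stance ticks = 12; W→S at t=15 → φ=9
RR: stance ticks = 12; W→S at t=2 → φ=22


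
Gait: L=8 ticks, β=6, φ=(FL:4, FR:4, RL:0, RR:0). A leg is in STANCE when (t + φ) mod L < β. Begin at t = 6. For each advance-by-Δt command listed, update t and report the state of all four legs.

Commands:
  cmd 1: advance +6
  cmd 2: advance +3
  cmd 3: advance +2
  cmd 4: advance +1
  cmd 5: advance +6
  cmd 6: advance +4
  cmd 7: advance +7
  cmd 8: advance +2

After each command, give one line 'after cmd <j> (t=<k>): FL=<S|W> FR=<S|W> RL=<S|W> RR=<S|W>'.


after cmd 1 (t=12): FL=S FR=S RL=S RR=S
after cmd 2 (t=15): FL=S FR=S RL=W RR=W
after cmd 3 (t=17): FL=S FR=S RL=S RR=S
after cmd 4 (t=18): FL=W FR=W RL=S RR=S
after cmd 5 (t=24): FL=S FR=S RL=S RR=S
after cmd 6 (t=28): FL=S FR=S RL=S RR=S
after cmd 7 (t=35): FL=W FR=W RL=S RR=S
after cmd 8 (t=37): FL=S FR=S RL=S RR=S

start t=6: FL=S FR=S RL=W RR=W
cmd 1: advance +6 → t=12, phase=(0,0,4,4) → FL=S FR=S RL=S RR=S
cmd 2: advance +3 → t=15, phase=(3,3,7,7) → FL=S FR=S RL=W RR=W
cmd 3: advance +2 → t=17, phase=(5,5,1,1) → FL=S FR=S RL=S RR=S
cmd 4: advance +1 → t=18, phase=(6,6,2,2) → FL=W FR=W RL=S RR=S
cmd 5: advance +6 → t=24, phase=(4,4,0,0) → FL=S FR=S RL=S RR=S
cmd 6: advance +4 → t=28, phase=(0,0,4,4) → FL=S FR=S RL=S RR=S
cmd 7: advance +7 → t=35, phase=(7,7,3,3) → FL=W FR=W RL=S RR=S
cmd 8: advance +2 → t=37, phase=(1,1,5,5) → FL=S FR=S RL=S RR=S


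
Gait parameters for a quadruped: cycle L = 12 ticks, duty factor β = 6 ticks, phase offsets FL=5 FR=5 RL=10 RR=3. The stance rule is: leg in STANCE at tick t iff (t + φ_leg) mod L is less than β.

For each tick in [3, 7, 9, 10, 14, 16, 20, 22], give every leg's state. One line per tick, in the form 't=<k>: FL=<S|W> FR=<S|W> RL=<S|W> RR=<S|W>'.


t=3: phase=(8,8,1,6) vs β=6 → FL=W FR=W RL=S RR=W
t=7: phase=(0,0,5,10) vs β=6 → FL=S FR=S RL=S RR=W
t=9: phase=(2,2,7,0) vs β=6 → FL=S FR=S RL=W RR=S
t=10: phase=(3,3,8,1) vs β=6 → FL=S FR=S RL=W RR=S
t=14: phase=(7,7,0,5) vs β=6 → FL=W FR=W RL=S RR=S
t=16: phase=(9,9,2,7) vs β=6 → FL=W FR=W RL=S RR=W
t=20: phase=(1,1,6,11) vs β=6 → FL=S FR=S RL=W RR=W
t=22: phase=(3,3,8,1) vs β=6 → FL=S FR=S RL=W RR=S

t=3: FL=W FR=W RL=S RR=W
t=7: FL=S FR=S RL=S RR=W
t=9: FL=S FR=S RL=W RR=S
t=10: FL=S FR=S RL=W RR=S
t=14: FL=W FR=W RL=S RR=S
t=16: FL=W FR=W RL=S RR=W
t=20: FL=S FR=S RL=W RR=W
t=22: FL=S FR=S RL=W RR=S


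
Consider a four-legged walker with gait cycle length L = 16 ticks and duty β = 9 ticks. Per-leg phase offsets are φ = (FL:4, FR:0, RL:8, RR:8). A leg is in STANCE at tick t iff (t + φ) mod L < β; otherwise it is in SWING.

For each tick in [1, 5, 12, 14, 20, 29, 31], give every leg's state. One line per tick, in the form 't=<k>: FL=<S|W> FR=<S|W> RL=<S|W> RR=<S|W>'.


t=1: FL=S FR=S RL=W RR=W
t=5: FL=W FR=S RL=W RR=W
t=12: FL=S FR=W RL=S RR=S
t=14: FL=S FR=W RL=S RR=S
t=20: FL=S FR=S RL=W RR=W
t=29: FL=S FR=W RL=S RR=S
t=31: FL=S FR=W RL=S RR=S

t=1: phase=(5,1,9,9) vs β=9 → FL=S FR=S RL=W RR=W
t=5: phase=(9,5,13,13) vs β=9 → FL=W FR=S RL=W RR=W
t=12: phase=(0,12,4,4) vs β=9 → FL=S FR=W RL=S RR=S
t=14: phase=(2,14,6,6) vs β=9 → FL=S FR=W RL=S RR=S
t=20: phase=(8,4,12,12) vs β=9 → FL=S FR=S RL=W RR=W
t=29: phase=(1,13,5,5) vs β=9 → FL=S FR=W RL=S RR=S
t=31: phase=(3,15,7,7) vs β=9 → FL=S FR=W RL=S RR=S


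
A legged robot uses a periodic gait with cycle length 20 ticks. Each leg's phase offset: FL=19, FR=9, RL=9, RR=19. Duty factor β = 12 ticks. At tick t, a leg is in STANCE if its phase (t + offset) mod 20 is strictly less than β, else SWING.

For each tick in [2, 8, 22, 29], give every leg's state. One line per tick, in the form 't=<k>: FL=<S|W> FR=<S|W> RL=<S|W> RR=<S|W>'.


t=2: phase=(1,11,11,1) vs β=12 → FL=S FR=S RL=S RR=S
t=8: phase=(7,17,17,7) vs β=12 → FL=S FR=W RL=W RR=S
t=22: phase=(1,11,11,1) vs β=12 → FL=S FR=S RL=S RR=S
t=29: phase=(8,18,18,8) vs β=12 → FL=S FR=W RL=W RR=S

t=2: FL=S FR=S RL=S RR=S
t=8: FL=S FR=W RL=W RR=S
t=22: FL=S FR=S RL=S RR=S
t=29: FL=S FR=W RL=W RR=S


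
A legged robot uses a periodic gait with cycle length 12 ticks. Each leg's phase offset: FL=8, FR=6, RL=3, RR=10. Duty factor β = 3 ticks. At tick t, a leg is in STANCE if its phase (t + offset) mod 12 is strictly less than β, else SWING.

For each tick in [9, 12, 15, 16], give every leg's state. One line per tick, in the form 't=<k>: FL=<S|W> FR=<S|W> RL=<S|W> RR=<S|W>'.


t=9: phase=(5,3,0,7) vs β=3 → FL=W FR=W RL=S RR=W
t=12: phase=(8,6,3,10) vs β=3 → FL=W FR=W RL=W RR=W
t=15: phase=(11,9,6,1) vs β=3 → FL=W FR=W RL=W RR=S
t=16: phase=(0,10,7,2) vs β=3 → FL=S FR=W RL=W RR=S

t=9: FL=W FR=W RL=S RR=W
t=12: FL=W FR=W RL=W RR=W
t=15: FL=W FR=W RL=W RR=S
t=16: FL=S FR=W RL=W RR=S


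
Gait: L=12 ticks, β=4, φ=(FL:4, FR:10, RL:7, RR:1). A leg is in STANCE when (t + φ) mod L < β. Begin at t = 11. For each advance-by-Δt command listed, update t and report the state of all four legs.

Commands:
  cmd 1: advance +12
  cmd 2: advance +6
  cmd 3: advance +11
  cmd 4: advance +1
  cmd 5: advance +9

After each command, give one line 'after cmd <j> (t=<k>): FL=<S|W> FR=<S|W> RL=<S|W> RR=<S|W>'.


start t=11: FL=S FR=W RL=W RR=S
cmd 1: advance +12 → t=23, phase=(3,9,6,0) → FL=S FR=W RL=W RR=S
cmd 2: advance +6 → t=29, phase=(9,3,0,6) → FL=W FR=S RL=S RR=W
cmd 3: advance +11 → t=40, phase=(8,2,11,5) → FL=W FR=S RL=W RR=W
cmd 4: advance +1 → t=41, phase=(9,3,0,6) → FL=W FR=S RL=S RR=W
cmd 5: advance +9 → t=50, phase=(6,0,9,3) → FL=W FR=S RL=W RR=S

after cmd 1 (t=23): FL=S FR=W RL=W RR=S
after cmd 2 (t=29): FL=W FR=S RL=S RR=W
after cmd 3 (t=40): FL=W FR=S RL=W RR=W
after cmd 4 (t=41): FL=W FR=S RL=S RR=W
after cmd 5 (t=50): FL=W FR=S RL=W RR=S


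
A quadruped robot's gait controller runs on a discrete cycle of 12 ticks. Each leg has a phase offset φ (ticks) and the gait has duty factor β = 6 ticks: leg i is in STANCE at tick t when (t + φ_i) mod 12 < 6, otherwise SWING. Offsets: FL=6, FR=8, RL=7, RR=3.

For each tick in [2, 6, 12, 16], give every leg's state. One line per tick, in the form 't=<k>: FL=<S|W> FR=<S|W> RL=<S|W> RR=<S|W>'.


t=2: phase=(8,10,9,5) vs β=6 → FL=W FR=W RL=W RR=S
t=6: phase=(0,2,1,9) vs β=6 → FL=S FR=S RL=S RR=W
t=12: phase=(6,8,7,3) vs β=6 → FL=W FR=W RL=W RR=S
t=16: phase=(10,0,11,7) vs β=6 → FL=W FR=S RL=W RR=W

t=2: FL=W FR=W RL=W RR=S
t=6: FL=S FR=S RL=S RR=W
t=12: FL=W FR=W RL=W RR=S
t=16: FL=W FR=S RL=W RR=W


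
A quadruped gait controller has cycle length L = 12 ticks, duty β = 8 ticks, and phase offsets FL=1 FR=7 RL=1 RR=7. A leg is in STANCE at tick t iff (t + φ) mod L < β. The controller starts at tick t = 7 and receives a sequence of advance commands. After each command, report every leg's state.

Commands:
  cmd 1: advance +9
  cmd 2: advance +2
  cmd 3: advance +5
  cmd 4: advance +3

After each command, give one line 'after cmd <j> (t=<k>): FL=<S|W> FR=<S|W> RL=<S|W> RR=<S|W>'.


after cmd 1 (t=16): FL=S FR=W RL=S RR=W
after cmd 2 (t=18): FL=S FR=S RL=S RR=S
after cmd 3 (t=23): FL=S FR=S RL=S RR=S
after cmd 4 (t=26): FL=S FR=W RL=S RR=W

start t=7: FL=W FR=S RL=W RR=S
cmd 1: advance +9 → t=16, phase=(5,11,5,11) → FL=S FR=W RL=S RR=W
cmd 2: advance +2 → t=18, phase=(7,1,7,1) → FL=S FR=S RL=S RR=S
cmd 3: advance +5 → t=23, phase=(0,6,0,6) → FL=S FR=S RL=S RR=S
cmd 4: advance +3 → t=26, phase=(3,9,3,9) → FL=S FR=W RL=S RR=W


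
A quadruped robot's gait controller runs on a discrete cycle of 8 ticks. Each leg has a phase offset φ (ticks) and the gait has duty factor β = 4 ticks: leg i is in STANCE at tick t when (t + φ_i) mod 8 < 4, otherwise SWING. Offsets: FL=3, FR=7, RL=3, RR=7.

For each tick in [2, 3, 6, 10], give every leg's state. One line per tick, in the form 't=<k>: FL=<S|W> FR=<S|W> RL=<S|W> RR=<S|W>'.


t=2: phase=(5,1,5,1) vs β=4 → FL=W FR=S RL=W RR=S
t=3: phase=(6,2,6,2) vs β=4 → FL=W FR=S RL=W RR=S
t=6: phase=(1,5,1,5) vs β=4 → FL=S FR=W RL=S RR=W
t=10: phase=(5,1,5,1) vs β=4 → FL=W FR=S RL=W RR=S

t=2: FL=W FR=S RL=W RR=S
t=3: FL=W FR=S RL=W RR=S
t=6: FL=S FR=W RL=S RR=W
t=10: FL=W FR=S RL=W RR=S


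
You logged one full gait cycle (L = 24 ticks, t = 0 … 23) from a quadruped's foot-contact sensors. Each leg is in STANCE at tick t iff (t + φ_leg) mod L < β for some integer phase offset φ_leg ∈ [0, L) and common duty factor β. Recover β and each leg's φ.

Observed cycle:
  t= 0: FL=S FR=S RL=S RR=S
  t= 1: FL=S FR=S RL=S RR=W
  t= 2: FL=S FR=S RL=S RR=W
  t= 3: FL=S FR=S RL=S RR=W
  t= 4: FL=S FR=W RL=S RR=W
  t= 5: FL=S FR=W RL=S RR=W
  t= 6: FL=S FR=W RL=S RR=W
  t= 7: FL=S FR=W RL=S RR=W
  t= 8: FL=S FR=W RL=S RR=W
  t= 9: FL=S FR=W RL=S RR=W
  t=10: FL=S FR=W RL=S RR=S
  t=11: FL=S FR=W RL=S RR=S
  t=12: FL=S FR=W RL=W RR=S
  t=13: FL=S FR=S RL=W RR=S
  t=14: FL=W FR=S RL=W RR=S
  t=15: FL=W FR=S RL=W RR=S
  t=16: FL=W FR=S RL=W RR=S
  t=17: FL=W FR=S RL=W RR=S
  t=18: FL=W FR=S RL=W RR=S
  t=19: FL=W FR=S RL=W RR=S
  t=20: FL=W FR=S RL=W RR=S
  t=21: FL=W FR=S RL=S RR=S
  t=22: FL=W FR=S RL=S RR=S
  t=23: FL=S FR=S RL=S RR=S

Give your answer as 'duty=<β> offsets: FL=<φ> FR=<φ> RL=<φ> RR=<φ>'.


duty=15 offsets: FL=1 FR=11 RL=3 RR=14

duty β = stance ticks per leg = 15
FL: stance ticks = 15; W→S at t=23 → φ=1
FR: stance ticks = 15; W→S at t=13 → φ=11
RL: stance ticks = 15; W→S at t=21 → φ=3
RR: stance ticks = 15; W→S at t=10 → φ=14


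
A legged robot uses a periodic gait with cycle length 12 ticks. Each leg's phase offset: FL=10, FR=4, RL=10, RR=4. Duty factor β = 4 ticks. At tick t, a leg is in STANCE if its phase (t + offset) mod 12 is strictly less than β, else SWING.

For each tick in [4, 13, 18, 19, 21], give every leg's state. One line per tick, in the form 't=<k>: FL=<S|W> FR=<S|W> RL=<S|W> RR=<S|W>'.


t=4: FL=S FR=W RL=S RR=W
t=13: FL=W FR=W RL=W RR=W
t=18: FL=W FR=W RL=W RR=W
t=19: FL=W FR=W RL=W RR=W
t=21: FL=W FR=S RL=W RR=S

t=4: phase=(2,8,2,8) vs β=4 → FL=S FR=W RL=S RR=W
t=13: phase=(11,5,11,5) vs β=4 → FL=W FR=W RL=W RR=W
t=18: phase=(4,10,4,10) vs β=4 → FL=W FR=W RL=W RR=W
t=19: phase=(5,11,5,11) vs β=4 → FL=W FR=W RL=W RR=W
t=21: phase=(7,1,7,1) vs β=4 → FL=W FR=S RL=W RR=S


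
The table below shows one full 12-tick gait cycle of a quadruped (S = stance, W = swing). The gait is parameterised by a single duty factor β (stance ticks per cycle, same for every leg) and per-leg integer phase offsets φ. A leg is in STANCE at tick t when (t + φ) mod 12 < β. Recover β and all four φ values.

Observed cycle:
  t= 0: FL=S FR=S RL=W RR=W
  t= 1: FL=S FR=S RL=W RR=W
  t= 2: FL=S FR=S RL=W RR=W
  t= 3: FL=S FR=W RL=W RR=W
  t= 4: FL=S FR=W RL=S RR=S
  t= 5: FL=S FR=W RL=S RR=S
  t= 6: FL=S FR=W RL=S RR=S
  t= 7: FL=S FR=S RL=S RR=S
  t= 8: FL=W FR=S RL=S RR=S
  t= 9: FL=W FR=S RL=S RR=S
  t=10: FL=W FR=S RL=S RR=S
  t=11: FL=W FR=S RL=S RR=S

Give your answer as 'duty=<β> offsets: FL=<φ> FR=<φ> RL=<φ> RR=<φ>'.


duty=8 offsets: FL=0 FR=5 RL=8 RR=8

duty β = stance ticks per leg = 8
FL: stance ticks = 8; W→S at t=0 → φ=0
FR: stance ticks = 8; W→S at t=7 → φ=5
RL: stance ticks = 8; W→S at t=4 → φ=8
RR: stance ticks = 8; W→S at t=4 → φ=8


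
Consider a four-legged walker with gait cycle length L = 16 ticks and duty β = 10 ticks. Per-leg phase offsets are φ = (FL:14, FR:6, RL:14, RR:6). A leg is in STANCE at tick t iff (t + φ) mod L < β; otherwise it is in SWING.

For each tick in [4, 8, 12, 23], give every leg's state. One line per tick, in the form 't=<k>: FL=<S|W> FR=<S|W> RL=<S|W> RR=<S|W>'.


t=4: FL=S FR=W RL=S RR=W
t=8: FL=S FR=W RL=S RR=W
t=12: FL=W FR=S RL=W RR=S
t=23: FL=S FR=W RL=S RR=W

t=4: phase=(2,10,2,10) vs β=10 → FL=S FR=W RL=S RR=W
t=8: phase=(6,14,6,14) vs β=10 → FL=S FR=W RL=S RR=W
t=12: phase=(10,2,10,2) vs β=10 → FL=W FR=S RL=W RR=S
t=23: phase=(5,13,5,13) vs β=10 → FL=S FR=W RL=S RR=W


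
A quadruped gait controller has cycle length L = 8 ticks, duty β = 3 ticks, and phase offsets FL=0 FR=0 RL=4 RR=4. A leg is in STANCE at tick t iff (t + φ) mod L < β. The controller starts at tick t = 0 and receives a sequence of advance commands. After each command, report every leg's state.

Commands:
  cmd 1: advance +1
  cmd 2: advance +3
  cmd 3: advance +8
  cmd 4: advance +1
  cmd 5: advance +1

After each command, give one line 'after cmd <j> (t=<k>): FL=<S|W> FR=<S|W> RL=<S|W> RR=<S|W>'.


after cmd 1 (t=1): FL=S FR=S RL=W RR=W
after cmd 2 (t=4): FL=W FR=W RL=S RR=S
after cmd 3 (t=12): FL=W FR=W RL=S RR=S
after cmd 4 (t=13): FL=W FR=W RL=S RR=S
after cmd 5 (t=14): FL=W FR=W RL=S RR=S

start t=0: FL=S FR=S RL=W RR=W
cmd 1: advance +1 → t=1, phase=(1,1,5,5) → FL=S FR=S RL=W RR=W
cmd 2: advance +3 → t=4, phase=(4,4,0,0) → FL=W FR=W RL=S RR=S
cmd 3: advance +8 → t=12, phase=(4,4,0,0) → FL=W FR=W RL=S RR=S
cmd 4: advance +1 → t=13, phase=(5,5,1,1) → FL=W FR=W RL=S RR=S
cmd 5: advance +1 → t=14, phase=(6,6,2,2) → FL=W FR=W RL=S RR=S


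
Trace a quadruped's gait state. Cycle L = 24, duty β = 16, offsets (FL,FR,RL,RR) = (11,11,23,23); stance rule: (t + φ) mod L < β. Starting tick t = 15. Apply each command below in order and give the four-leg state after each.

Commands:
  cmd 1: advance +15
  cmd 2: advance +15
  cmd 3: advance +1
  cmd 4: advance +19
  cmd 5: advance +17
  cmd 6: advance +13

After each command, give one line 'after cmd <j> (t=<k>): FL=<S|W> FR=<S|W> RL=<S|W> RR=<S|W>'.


start t=15: FL=S FR=S RL=S RR=S
cmd 1: advance +15 → t=30, phase=(17,17,5,5) → FL=W FR=W RL=S RR=S
cmd 2: advance +15 → t=45, phase=(8,8,20,20) → FL=S FR=S RL=W RR=W
cmd 3: advance +1 → t=46, phase=(9,9,21,21) → FL=S FR=S RL=W RR=W
cmd 4: advance +19 → t=65, phase=(4,4,16,16) → FL=S FR=S RL=W RR=W
cmd 5: advance +17 → t=82, phase=(21,21,9,9) → FL=W FR=W RL=S RR=S
cmd 6: advance +13 → t=95, phase=(10,10,22,22) → FL=S FR=S RL=W RR=W

after cmd 1 (t=30): FL=W FR=W RL=S RR=S
after cmd 2 (t=45): FL=S FR=S RL=W RR=W
after cmd 3 (t=46): FL=S FR=S RL=W RR=W
after cmd 4 (t=65): FL=S FR=S RL=W RR=W
after cmd 5 (t=82): FL=W FR=W RL=S RR=S
after cmd 6 (t=95): FL=S FR=S RL=W RR=W


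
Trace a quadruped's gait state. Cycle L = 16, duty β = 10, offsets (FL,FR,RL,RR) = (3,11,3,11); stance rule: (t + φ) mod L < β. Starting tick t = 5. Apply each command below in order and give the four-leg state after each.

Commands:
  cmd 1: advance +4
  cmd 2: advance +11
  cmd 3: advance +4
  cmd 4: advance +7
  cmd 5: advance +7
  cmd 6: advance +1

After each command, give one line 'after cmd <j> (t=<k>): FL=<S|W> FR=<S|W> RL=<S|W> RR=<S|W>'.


after cmd 1 (t=9): FL=W FR=S RL=W RR=S
after cmd 2 (t=20): FL=S FR=W RL=S RR=W
after cmd 3 (t=24): FL=W FR=S RL=W RR=S
after cmd 4 (t=31): FL=S FR=W RL=S RR=W
after cmd 5 (t=38): FL=S FR=S RL=S RR=S
after cmd 6 (t=39): FL=W FR=S RL=W RR=S

start t=5: FL=S FR=S RL=S RR=S
cmd 1: advance +4 → t=9, phase=(12,4,12,4) → FL=W FR=S RL=W RR=S
cmd 2: advance +11 → t=20, phase=(7,15,7,15) → FL=S FR=W RL=S RR=W
cmd 3: advance +4 → t=24, phase=(11,3,11,3) → FL=W FR=S RL=W RR=S
cmd 4: advance +7 → t=31, phase=(2,10,2,10) → FL=S FR=W RL=S RR=W
cmd 5: advance +7 → t=38, phase=(9,1,9,1) → FL=S FR=S RL=S RR=S
cmd 6: advance +1 → t=39, phase=(10,2,10,2) → FL=W FR=S RL=W RR=S


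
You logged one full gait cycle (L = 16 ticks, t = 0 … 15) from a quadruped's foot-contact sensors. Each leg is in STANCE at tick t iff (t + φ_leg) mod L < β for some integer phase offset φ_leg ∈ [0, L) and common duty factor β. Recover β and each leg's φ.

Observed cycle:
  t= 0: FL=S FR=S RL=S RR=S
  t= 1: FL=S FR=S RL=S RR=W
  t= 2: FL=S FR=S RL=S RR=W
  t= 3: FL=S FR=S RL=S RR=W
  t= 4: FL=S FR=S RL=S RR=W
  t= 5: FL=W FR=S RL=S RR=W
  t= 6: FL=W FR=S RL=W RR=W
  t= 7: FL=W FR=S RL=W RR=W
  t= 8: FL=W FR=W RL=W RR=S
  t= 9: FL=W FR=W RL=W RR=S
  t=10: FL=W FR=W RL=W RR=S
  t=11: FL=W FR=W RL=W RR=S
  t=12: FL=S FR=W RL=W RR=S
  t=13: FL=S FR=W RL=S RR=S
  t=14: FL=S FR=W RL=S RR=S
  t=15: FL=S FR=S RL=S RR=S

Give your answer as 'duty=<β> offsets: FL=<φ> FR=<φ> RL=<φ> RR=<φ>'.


duty=9 offsets: FL=4 FR=1 RL=3 RR=8

duty β = stance ticks per leg = 9
FL: stance ticks = 9; W→S at t=12 → φ=4
FR: stance ticks = 9; W→S at t=15 → φ=1
RL: stance ticks = 9; W→S at t=13 → φ=3
RR: stance ticks = 9; W→S at t=8 → φ=8


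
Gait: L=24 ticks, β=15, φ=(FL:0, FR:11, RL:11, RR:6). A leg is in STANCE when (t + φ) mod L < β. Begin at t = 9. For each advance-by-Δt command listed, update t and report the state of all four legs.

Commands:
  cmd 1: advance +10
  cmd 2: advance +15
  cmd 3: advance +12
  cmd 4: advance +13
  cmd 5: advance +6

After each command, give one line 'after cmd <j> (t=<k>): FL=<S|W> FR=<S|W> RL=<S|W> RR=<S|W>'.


start t=9: FL=S FR=W RL=W RR=W
cmd 1: advance +10 → t=19, phase=(19,6,6,1) → FL=W FR=S RL=S RR=S
cmd 2: advance +15 → t=34, phase=(10,21,21,16) → FL=S FR=W RL=W RR=W
cmd 3: advance +12 → t=46, phase=(22,9,9,4) → FL=W FR=S RL=S RR=S
cmd 4: advance +13 → t=59, phase=(11,22,22,17) → FL=S FR=W RL=W RR=W
cmd 5: advance +6 → t=65, phase=(17,4,4,23) → FL=W FR=S RL=S RR=W

after cmd 1 (t=19): FL=W FR=S RL=S RR=S
after cmd 2 (t=34): FL=S FR=W RL=W RR=W
after cmd 3 (t=46): FL=W FR=S RL=S RR=S
after cmd 4 (t=59): FL=S FR=W RL=W RR=W
after cmd 5 (t=65): FL=W FR=S RL=S RR=W


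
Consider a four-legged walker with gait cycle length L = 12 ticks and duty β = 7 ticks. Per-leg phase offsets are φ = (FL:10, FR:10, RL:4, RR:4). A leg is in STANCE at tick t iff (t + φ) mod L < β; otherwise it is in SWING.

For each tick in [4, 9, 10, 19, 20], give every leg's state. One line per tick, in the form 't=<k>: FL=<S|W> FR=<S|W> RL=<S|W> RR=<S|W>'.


t=4: FL=S FR=S RL=W RR=W
t=9: FL=W FR=W RL=S RR=S
t=10: FL=W FR=W RL=S RR=S
t=19: FL=S FR=S RL=W RR=W
t=20: FL=S FR=S RL=S RR=S

t=4: phase=(2,2,8,8) vs β=7 → FL=S FR=S RL=W RR=W
t=9: phase=(7,7,1,1) vs β=7 → FL=W FR=W RL=S RR=S
t=10: phase=(8,8,2,2) vs β=7 → FL=W FR=W RL=S RR=S
t=19: phase=(5,5,11,11) vs β=7 → FL=S FR=S RL=W RR=W
t=20: phase=(6,6,0,0) vs β=7 → FL=S FR=S RL=S RR=S


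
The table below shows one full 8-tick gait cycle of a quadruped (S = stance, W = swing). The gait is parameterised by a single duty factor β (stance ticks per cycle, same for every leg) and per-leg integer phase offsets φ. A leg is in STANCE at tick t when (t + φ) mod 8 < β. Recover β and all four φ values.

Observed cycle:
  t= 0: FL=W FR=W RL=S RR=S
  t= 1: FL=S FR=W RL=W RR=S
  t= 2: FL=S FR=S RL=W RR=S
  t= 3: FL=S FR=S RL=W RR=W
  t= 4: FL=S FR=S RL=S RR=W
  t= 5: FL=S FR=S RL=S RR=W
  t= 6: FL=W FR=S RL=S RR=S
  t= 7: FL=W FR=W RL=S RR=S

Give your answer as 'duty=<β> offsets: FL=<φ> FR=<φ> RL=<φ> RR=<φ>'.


duty=5 offsets: FL=7 FR=6 RL=4 RR=2

duty β = stance ticks per leg = 5
FL: stance ticks = 5; W→S at t=1 → φ=7
FR: stance ticks = 5; W→S at t=2 → φ=6
RL: stance ticks = 5; W→S at t=4 → φ=4
RR: stance ticks = 5; W→S at t=6 → φ=2


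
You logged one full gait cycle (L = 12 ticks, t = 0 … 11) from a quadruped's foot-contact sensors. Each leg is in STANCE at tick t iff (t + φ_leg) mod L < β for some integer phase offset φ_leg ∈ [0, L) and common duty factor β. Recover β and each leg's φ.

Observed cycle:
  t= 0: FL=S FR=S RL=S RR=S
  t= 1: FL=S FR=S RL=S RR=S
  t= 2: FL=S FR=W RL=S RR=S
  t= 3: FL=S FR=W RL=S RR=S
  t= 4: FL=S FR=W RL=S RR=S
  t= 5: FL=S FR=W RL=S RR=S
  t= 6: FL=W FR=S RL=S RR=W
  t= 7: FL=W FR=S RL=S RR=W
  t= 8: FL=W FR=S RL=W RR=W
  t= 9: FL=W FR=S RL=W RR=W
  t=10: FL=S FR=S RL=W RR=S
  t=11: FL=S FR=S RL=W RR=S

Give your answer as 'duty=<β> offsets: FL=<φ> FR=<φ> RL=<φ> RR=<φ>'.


duty=8 offsets: FL=2 FR=6 RL=0 RR=2

duty β = stance ticks per leg = 8
FL: stance ticks = 8; W→S at t=10 → φ=2
FR: stance ticks = 8; W→S at t=6 → φ=6
RL: stance ticks = 8; W→S at t=0 → φ=0
RR: stance ticks = 8; W→S at t=10 → φ=2


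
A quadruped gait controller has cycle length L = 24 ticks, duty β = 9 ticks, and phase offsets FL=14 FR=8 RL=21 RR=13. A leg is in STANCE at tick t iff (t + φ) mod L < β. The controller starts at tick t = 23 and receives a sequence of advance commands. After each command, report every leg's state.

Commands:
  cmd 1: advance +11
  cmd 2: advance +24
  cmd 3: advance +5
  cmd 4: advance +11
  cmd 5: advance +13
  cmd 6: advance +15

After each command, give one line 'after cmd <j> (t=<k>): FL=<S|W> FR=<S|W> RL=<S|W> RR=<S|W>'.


after cmd 1 (t=34): FL=S FR=W RL=S RR=W
after cmd 2 (t=58): FL=S FR=W RL=S RR=W
after cmd 3 (t=63): FL=S FR=W RL=W RR=S
after cmd 4 (t=74): FL=W FR=W RL=W RR=W
after cmd 5 (t=87): FL=S FR=W RL=W RR=S
after cmd 6 (t=102): FL=W FR=W RL=S RR=W

start t=23: FL=W FR=S RL=W RR=W
cmd 1: advance +11 → t=34, phase=(0,18,7,23) → FL=S FR=W RL=S RR=W
cmd 2: advance +24 → t=58, phase=(0,18,7,23) → FL=S FR=W RL=S RR=W
cmd 3: advance +5 → t=63, phase=(5,23,12,4) → FL=S FR=W RL=W RR=S
cmd 4: advance +11 → t=74, phase=(16,10,23,15) → FL=W FR=W RL=W RR=W
cmd 5: advance +13 → t=87, phase=(5,23,12,4) → FL=S FR=W RL=W RR=S
cmd 6: advance +15 → t=102, phase=(20,14,3,19) → FL=W FR=W RL=S RR=W


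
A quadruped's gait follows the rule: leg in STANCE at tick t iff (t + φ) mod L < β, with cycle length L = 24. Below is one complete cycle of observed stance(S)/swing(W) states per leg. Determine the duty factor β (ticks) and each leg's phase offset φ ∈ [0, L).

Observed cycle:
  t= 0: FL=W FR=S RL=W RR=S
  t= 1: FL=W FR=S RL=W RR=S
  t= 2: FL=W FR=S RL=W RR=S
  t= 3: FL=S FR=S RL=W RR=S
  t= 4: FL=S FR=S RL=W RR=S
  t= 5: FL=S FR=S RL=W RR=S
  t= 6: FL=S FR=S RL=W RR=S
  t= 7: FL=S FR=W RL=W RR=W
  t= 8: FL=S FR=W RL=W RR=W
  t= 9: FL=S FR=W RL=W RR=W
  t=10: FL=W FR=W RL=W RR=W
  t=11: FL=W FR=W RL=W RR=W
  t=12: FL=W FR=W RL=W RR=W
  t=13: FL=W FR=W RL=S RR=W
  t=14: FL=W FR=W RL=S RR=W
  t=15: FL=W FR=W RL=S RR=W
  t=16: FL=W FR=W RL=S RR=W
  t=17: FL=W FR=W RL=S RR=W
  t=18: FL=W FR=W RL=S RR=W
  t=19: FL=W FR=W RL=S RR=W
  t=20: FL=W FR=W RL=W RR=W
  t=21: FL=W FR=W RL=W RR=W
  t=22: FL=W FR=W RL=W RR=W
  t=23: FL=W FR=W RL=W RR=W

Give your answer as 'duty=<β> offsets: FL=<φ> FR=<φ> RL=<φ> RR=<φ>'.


duty=7 offsets: FL=21 FR=0 RL=11 RR=0

duty β = stance ticks per leg = 7
FL: stance ticks = 7; W→S at t=3 → φ=21
FR: stance ticks = 7; W→S at t=0 → φ=0
RL: stance ticks = 7; W→S at t=13 → φ=11
RR: stance ticks = 7; W→S at t=0 → φ=0


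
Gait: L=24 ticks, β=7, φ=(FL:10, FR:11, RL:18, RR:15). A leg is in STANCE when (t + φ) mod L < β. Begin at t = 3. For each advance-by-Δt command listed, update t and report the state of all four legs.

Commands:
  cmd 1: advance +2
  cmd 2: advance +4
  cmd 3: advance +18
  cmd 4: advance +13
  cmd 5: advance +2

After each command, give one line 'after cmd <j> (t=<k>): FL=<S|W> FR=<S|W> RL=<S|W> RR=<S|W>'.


start t=3: FL=W FR=W RL=W RR=W
cmd 1: advance +2 → t=5, phase=(15,16,23,20) → FL=W FR=W RL=W RR=W
cmd 2: advance +4 → t=9, phase=(19,20,3,0) → FL=W FR=W RL=S RR=S
cmd 3: advance +18 → t=27, phase=(13,14,21,18) → FL=W FR=W RL=W RR=W
cmd 4: advance +13 → t=40, phase=(2,3,10,7) → FL=S FR=S RL=W RR=W
cmd 5: advance +2 → t=42, phase=(4,5,12,9) → FL=S FR=S RL=W RR=W

after cmd 1 (t=5): FL=W FR=W RL=W RR=W
after cmd 2 (t=9): FL=W FR=W RL=S RR=S
after cmd 3 (t=27): FL=W FR=W RL=W RR=W
after cmd 4 (t=40): FL=S FR=S RL=W RR=W
after cmd 5 (t=42): FL=S FR=S RL=W RR=W


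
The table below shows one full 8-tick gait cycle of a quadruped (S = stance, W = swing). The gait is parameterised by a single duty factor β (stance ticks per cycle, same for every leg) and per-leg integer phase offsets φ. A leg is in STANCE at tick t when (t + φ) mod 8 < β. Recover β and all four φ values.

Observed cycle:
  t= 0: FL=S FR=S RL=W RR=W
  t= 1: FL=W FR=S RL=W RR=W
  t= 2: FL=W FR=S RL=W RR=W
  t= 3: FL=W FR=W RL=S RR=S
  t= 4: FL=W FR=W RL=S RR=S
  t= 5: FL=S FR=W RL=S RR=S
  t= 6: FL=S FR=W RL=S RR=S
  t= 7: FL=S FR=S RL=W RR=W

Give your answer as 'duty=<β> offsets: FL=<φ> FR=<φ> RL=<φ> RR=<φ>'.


duty=4 offsets: FL=3 FR=1 RL=5 RR=5

duty β = stance ticks per leg = 4
FL: stance ticks = 4; W→S at t=5 → φ=3
FR: stance ticks = 4; W→S at t=7 → φ=1
RL: stance ticks = 4; W→S at t=3 → φ=5
RR: stance ticks = 4; W→S at t=3 → φ=5


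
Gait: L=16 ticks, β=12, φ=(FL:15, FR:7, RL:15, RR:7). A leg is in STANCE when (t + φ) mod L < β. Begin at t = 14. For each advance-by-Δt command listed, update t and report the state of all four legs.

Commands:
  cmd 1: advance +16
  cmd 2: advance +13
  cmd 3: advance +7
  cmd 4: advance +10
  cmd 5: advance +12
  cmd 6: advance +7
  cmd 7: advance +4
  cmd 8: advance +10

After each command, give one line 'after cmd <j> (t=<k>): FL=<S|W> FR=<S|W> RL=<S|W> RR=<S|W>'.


after cmd 1 (t=30): FL=W FR=S RL=W RR=S
after cmd 2 (t=43): FL=S FR=S RL=S RR=S
after cmd 3 (t=50): FL=S FR=S RL=S RR=S
after cmd 4 (t=60): FL=S FR=S RL=S RR=S
after cmd 5 (t=72): FL=S FR=W RL=S RR=W
after cmd 6 (t=79): FL=W FR=S RL=W RR=S
after cmd 7 (t=83): FL=S FR=S RL=S RR=S
after cmd 8 (t=93): FL=W FR=S RL=W RR=S

start t=14: FL=W FR=S RL=W RR=S
cmd 1: advance +16 → t=30, phase=(13,5,13,5) → FL=W FR=S RL=W RR=S
cmd 2: advance +13 → t=43, phase=(10,2,10,2) → FL=S FR=S RL=S RR=S
cmd 3: advance +7 → t=50, phase=(1,9,1,9) → FL=S FR=S RL=S RR=S
cmd 4: advance +10 → t=60, phase=(11,3,11,3) → FL=S FR=S RL=S RR=S
cmd 5: advance +12 → t=72, phase=(7,15,7,15) → FL=S FR=W RL=S RR=W
cmd 6: advance +7 → t=79, phase=(14,6,14,6) → FL=W FR=S RL=W RR=S
cmd 7: advance +4 → t=83, phase=(2,10,2,10) → FL=S FR=S RL=S RR=S
cmd 8: advance +10 → t=93, phase=(12,4,12,4) → FL=W FR=S RL=W RR=S


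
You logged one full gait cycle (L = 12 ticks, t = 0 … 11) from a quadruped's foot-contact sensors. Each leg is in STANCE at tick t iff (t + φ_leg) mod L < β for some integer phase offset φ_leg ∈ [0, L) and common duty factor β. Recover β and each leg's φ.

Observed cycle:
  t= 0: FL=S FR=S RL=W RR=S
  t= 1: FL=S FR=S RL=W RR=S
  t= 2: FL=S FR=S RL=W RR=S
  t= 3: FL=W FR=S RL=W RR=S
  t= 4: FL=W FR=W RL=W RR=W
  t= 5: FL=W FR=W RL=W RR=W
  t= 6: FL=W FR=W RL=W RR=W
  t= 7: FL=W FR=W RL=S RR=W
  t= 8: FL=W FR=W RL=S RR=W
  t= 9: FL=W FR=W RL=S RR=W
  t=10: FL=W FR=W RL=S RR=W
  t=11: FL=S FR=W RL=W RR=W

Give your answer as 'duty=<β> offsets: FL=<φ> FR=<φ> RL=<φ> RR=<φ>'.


duty=4 offsets: FL=1 FR=0 RL=5 RR=0

duty β = stance ticks per leg = 4
FL: stance ticks = 4; W→S at t=11 → φ=1
FR: stance ticks = 4; W→S at t=0 → φ=0
RL: stance ticks = 4; W→S at t=7 → φ=5
RR: stance ticks = 4; W→S at t=0 → φ=0


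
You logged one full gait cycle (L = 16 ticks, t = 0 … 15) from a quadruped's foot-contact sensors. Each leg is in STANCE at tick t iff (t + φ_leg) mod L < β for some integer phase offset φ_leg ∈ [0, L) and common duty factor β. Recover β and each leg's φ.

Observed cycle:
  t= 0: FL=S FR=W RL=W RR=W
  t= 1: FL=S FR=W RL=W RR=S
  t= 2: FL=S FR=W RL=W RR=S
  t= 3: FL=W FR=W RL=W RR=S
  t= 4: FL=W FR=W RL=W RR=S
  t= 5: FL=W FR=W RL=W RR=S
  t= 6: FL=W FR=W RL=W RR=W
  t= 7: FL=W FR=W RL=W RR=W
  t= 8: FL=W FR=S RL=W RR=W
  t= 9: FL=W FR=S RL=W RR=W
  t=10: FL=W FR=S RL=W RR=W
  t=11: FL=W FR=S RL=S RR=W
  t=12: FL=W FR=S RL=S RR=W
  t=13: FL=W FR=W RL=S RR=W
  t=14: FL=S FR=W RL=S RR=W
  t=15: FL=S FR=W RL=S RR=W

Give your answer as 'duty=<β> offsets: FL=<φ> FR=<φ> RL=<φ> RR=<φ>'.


duty=5 offsets: FL=2 FR=8 RL=5 RR=15

duty β = stance ticks per leg = 5
FL: stance ticks = 5; W→S at t=14 → φ=2
FR: stance ticks = 5; W→S at t=8 → φ=8
RL: stance ticks = 5; W→S at t=11 → φ=5
RR: stance ticks = 5; W→S at t=1 → φ=15


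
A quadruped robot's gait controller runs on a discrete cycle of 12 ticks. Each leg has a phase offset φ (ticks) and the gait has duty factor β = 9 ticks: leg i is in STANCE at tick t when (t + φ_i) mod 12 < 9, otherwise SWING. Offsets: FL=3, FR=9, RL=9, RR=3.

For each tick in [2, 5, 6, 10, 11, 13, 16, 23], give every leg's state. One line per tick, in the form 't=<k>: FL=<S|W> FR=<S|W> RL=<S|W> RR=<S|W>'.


t=2: FL=S FR=W RL=W RR=S
t=5: FL=S FR=S RL=S RR=S
t=6: FL=W FR=S RL=S RR=W
t=10: FL=S FR=S RL=S RR=S
t=11: FL=S FR=S RL=S RR=S
t=13: FL=S FR=W RL=W RR=S
t=16: FL=S FR=S RL=S RR=S
t=23: FL=S FR=S RL=S RR=S

t=2: phase=(5,11,11,5) vs β=9 → FL=S FR=W RL=W RR=S
t=5: phase=(8,2,2,8) vs β=9 → FL=S FR=S RL=S RR=S
t=6: phase=(9,3,3,9) vs β=9 → FL=W FR=S RL=S RR=W
t=10: phase=(1,7,7,1) vs β=9 → FL=S FR=S RL=S RR=S
t=11: phase=(2,8,8,2) vs β=9 → FL=S FR=S RL=S RR=S
t=13: phase=(4,10,10,4) vs β=9 → FL=S FR=W RL=W RR=S
t=16: phase=(7,1,1,7) vs β=9 → FL=S FR=S RL=S RR=S
t=23: phase=(2,8,8,2) vs β=9 → FL=S FR=S RL=S RR=S
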